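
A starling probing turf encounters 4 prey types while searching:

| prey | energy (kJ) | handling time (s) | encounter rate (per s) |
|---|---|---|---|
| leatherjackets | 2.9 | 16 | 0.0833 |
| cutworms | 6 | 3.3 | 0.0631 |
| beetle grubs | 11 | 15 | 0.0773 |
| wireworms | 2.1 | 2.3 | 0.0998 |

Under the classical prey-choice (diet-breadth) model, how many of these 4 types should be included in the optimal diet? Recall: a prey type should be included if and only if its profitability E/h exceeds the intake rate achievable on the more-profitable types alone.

3

E/h in descending order: cutworms 1.82, wireworms 0.913, beetle grubs 0.733, leatherjackets 0.181 kJ/s. The optimal diet is the largest prefix of this list for which every included type satisfies E_i/h_i > R on the types above it.
Rate on top 1: 0.3134. wireworms: 0.913 > 0.3134 → include.
Rate on top 2: 0.4091. beetle grubs: 0.733 > 0.4091 → include.
Rate on top 3: 0.5538. leatherjackets: 0.181 < 0.5538 → exclude; stop.
Optimal diet: cutworms, wireworms, beetle grubs — 3 of 4 types.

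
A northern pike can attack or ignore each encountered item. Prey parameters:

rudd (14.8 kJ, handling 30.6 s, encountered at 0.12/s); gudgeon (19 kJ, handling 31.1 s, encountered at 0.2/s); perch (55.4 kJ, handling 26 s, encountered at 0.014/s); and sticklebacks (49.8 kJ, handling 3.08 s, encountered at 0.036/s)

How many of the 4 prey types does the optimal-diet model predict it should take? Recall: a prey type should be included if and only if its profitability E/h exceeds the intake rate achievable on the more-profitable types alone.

E/h in descending order: sticklebacks 16.2, perch 2.13, gudgeon 0.611, rudd 0.484 kJ/s. The optimal diet is the largest prefix of this list for which every included type satisfies E_i/h_i > R on the types above it.
Rate on top 1: 1.614. perch: 2.13 > 1.614 → include.
Rate on top 2: 1.741. gudgeon: 0.611 < 1.741 → exclude; stop.
Optimal diet: sticklebacks, perch — 2 of 4 types.

2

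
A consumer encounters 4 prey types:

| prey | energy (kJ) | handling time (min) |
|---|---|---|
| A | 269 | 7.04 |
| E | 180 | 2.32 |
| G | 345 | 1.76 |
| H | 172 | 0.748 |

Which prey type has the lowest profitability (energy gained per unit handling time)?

A

In descending order of E/h:
H: 172/0.748 = 230 kJ/min
G: 345/1.76 = 196 kJ/min
E: 180/2.32 = 77.6 kJ/min
A: 269/7.04 = 38.2 kJ/min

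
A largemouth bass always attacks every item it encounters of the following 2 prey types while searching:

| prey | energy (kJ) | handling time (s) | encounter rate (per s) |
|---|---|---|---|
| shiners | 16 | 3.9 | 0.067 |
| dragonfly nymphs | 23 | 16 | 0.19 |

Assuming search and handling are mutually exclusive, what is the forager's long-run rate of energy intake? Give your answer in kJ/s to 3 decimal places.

1.265 kJ/s

R = Σλ_iE_i / (1 + Σλ_ih_i)
Numerator: 0.067×16 + 0.19×23 = 5.442
Denominator: 1 + 0.067×3.9 + 0.19×16 = 4.301
R = 5.442/4.301 = 1.265 kJ/s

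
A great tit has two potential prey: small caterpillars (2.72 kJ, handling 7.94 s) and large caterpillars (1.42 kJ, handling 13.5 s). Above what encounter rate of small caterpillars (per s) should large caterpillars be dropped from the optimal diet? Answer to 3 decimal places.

0.056 per s

Drop large caterpillars once their profitability E₂/h₂ falls below the rate achievable on small caterpillars alone: E₂/h₂ = λE₁/(1 + λh₁).
Solve for λ: λE₁h₂ = E₂(1 + λh₁) → λ(E₁h₂ − E₂h₁) = E₂ → λ = E₂/(E₁h₂ − E₂h₁).
λ = 1.42/(2.72×13.5 − 1.42×7.94) = 1.42/25.45 = 0.05581 per s.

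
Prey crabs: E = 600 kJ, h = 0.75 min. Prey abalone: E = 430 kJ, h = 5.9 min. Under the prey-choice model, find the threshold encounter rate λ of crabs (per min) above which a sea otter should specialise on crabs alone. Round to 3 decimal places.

0.134 per min

At the threshold, the rate on crabs alone equals the profitability of abalone: λ·600/(1 + λ·0.75) = 430/5.9 = 72.88.
Rearranging, λ(600 − 72.88×0.75) = 72.88, so λ = 72.88/545.3 = 0.1336 per min.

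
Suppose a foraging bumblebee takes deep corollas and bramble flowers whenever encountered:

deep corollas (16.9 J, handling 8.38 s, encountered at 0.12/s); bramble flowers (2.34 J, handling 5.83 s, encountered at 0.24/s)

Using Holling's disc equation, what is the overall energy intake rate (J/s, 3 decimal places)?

R = Σλ_iE_i / (1 + Σλ_ih_i)
Numerator: 0.12×16.9 + 0.24×2.34 = 2.59
Denominator: 1 + 0.12×8.38 + 0.24×5.83 = 3.405
R = 2.59/3.405 = 0.7606 J/s

0.761 J/s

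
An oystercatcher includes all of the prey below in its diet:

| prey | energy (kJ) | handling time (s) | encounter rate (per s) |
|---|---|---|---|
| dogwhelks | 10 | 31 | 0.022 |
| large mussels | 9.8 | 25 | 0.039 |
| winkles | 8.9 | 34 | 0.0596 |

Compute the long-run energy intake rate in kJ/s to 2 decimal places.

Energy encountered per unit search time: 0.022×10 + 0.039×9.8 + 0.0596×8.9 = 1.133 kJ/s.
Handling time per unit search time: 0.022×31 + 0.039×25 + 0.0596×34 = 3.683.
Rate = 1.133/(1 + 3.683) = 0.2418 kJ/s.

0.24 kJ/s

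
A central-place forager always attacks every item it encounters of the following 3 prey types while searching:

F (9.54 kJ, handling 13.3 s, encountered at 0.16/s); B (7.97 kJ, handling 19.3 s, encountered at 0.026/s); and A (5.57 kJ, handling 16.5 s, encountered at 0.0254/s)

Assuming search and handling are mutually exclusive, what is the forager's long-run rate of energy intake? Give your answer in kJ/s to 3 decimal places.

0.463 kJ/s

R = (0.16×9.54 + 0.026×7.97 + 0.0254×5.57) / (1 + 0.16×13.3 + 0.026×19.3 + 0.0254×16.5) = 1.875/4.049 = 0.4631 kJ/s.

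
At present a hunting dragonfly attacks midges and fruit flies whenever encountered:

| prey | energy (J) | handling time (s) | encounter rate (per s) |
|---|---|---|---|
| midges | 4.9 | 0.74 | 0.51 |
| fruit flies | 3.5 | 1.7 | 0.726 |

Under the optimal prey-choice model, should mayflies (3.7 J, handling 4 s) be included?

Current rate: (0.51×4.9 + 0.726×3.5)/(1 + 0.51×0.74 + 0.726×1.7) = 1.93 J/s.
mayflies: E/h = 3.7/4 = 0.925 J/s.
Since 0.925 < R, time spent handling mayflies is better spent searching.

No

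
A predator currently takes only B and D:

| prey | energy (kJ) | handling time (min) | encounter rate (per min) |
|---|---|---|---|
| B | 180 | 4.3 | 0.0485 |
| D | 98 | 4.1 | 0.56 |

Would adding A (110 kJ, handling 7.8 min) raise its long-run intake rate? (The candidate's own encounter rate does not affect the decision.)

No

Intake rate on the current diet: R = (0.0485×180 + 0.56×98) / (1 + 0.0485×4.3 + 0.56×4.1) = 63.61/3.505 = 18.15 kJ/min.
Profitability of A: 110/7.8 = 14.1 kJ/min.
14.1 < 18.15, so adding A would lower the average — exclude it.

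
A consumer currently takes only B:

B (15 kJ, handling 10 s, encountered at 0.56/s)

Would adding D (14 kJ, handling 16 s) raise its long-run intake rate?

On B alone, R = ΣλE/(1+Σλh) = 8.4/6.6 = 1.273 kJ/s.
D: E/h = 14/16 = 0.875 kJ/s.
0.875 < 1.273, so adding D would lower the average — exclude it.

No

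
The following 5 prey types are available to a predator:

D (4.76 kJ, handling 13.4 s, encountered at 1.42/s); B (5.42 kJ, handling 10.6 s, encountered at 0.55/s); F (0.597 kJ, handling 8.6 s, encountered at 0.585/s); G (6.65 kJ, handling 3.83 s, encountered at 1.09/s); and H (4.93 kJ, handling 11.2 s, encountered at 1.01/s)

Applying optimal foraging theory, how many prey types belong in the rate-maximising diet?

1

Profitabilities (E/h, kJ/s): G 1.74, B 0.511, H 0.44, D 0.355, F 0.0694. Add prey in this order while the next type's profitability exceeds the intake rate on those already taken.
Rate on top 1: 1.401. B: 0.511 < 1.401 → exclude; stop.
Optimal diet: G — 1 of 5 types.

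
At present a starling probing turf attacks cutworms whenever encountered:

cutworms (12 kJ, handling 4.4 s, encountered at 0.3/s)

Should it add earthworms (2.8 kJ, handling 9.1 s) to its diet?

On cutworms alone, R = ΣλE/(1+Σλh) = 3.6/2.32 = 1.552 kJ/s.
earthworms: E/h = 2.8/9.1 = 0.3077 kJ/s.
0.3077 < 1.552, so adding earthworms would lower the average — exclude it.

No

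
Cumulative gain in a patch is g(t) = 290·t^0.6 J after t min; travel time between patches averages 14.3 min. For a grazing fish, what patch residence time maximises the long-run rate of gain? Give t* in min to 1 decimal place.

Maximise g(t)/(T+t): set derivative to zero → g'(t)(T+t) = g(t).
g'(t) = 0.6·290·t^-0.4. Setting 0.6·290·t^-0.4 = 290·t^0.6/(14.3+t) gives 0.6(14.3+t) = t, so 0.40·t = 0.6×14.3.
t* = 0.6×14.3/0.40 = 21.45 min.

21.4 min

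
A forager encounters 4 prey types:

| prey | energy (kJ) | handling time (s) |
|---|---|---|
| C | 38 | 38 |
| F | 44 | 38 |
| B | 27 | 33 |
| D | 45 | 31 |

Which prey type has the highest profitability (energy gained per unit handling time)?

Profitability E/h (kJ/s): C = 38/38 = 1, F = 44/38 = 1.16, B = 27/33 = 0.818, D = 45/31 = 1.45.
Ranked: D > F > C > B.

D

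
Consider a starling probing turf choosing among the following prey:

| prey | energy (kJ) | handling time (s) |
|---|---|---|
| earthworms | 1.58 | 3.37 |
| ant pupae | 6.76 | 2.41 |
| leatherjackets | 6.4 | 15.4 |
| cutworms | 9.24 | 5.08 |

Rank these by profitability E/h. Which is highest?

In descending order of E/h:
ant pupae: 6.76/2.41 = 2.8 kJ/s
cutworms: 9.24/5.08 = 1.82 kJ/s
earthworms: 1.58/3.37 = 0.469 kJ/s
leatherjackets: 6.4/15.4 = 0.416 kJ/s

ant pupae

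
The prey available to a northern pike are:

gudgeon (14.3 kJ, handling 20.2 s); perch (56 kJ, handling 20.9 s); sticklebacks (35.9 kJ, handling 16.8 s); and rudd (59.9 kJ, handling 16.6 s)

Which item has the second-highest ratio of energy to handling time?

perch

Profitability E/h (kJ/s): gudgeon = 14.3/20.2 = 0.708, perch = 56/20.9 = 2.68, sticklebacks = 35.9/16.8 = 2.14, rudd = 59.9/16.6 = 3.61.
Ranked: rudd > perch > sticklebacks > gudgeon.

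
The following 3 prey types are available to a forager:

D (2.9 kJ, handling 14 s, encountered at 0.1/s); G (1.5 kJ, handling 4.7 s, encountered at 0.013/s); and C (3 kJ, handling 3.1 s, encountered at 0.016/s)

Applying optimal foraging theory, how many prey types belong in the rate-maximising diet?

3

Profitabilities (E/h, kJ/s): C 0.968, G 0.319, D 0.207. Add prey in this order while the next type's profitability exceeds the intake rate on those already taken.
Rate on top 1: 0.04573. G: 0.319 > 0.04573 → include.
Rate on top 2: 0.06077. D: 0.207 > 0.06077 → include.
Optimal diet: C, G, D — 3 of 3 types.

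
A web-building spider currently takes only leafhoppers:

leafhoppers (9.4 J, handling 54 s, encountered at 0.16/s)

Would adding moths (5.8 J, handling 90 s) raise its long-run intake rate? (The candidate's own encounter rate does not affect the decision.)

Intake rate on the current diet: R = (0.16×9.4) / (1 + 0.16×54) = 1.504/9.64 = 0.156 J/s.
Profitability of moths: 5.8/90 = 0.06444 J/s.
0.06444 < 0.156, so adding moths would lower the average — exclude it.

No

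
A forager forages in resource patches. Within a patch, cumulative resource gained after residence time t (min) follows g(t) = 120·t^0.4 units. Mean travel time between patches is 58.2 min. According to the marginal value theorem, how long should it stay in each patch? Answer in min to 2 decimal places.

Maximise g(t)/(T+t): set derivative to zero → g'(t)(T+t) = g(t).
g'(t) = 0.4·120·t^-0.6. Setting 0.4·120·t^-0.6 = 120·t^0.4/(58.2+t) gives 0.4(58.2+t) = t, so 0.60·t = 0.4×58.2.
t* = 0.4×58.2/0.60 = 38.8 min.

38.80 min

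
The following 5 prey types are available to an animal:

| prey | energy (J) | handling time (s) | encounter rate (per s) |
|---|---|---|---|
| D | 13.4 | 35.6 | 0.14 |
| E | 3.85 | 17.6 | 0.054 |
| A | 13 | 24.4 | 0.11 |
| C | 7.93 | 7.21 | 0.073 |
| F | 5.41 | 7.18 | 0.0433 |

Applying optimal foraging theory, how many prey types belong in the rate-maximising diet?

E/h in descending order: C 1.1, F 0.753, A 0.533, D 0.376, E 0.219 J/s. The optimal diet is the largest prefix of this list for which every included type satisfies E_i/h_i > R on the types above it.
Rate on top 1: 0.3793. F: 0.753 > 0.3793 → include.
Rate on top 2: 0.4426. A: 0.533 > 0.4426 → include.
Rate on top 3: 0.4961. D: 0.376 < 0.4961 → exclude; stop.
Optimal diet: C, F, A — 3 of 5 types.

3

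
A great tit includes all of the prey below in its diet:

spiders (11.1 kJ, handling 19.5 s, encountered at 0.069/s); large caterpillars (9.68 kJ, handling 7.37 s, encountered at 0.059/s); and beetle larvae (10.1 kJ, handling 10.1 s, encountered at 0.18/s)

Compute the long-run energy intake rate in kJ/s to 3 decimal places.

0.686 kJ/s

Energy encountered per unit search time: 0.069×11.1 + 0.059×9.68 + 0.18×10.1 = 3.155 kJ/s.
Handling time per unit search time: 0.069×19.5 + 0.059×7.37 + 0.18×10.1 = 3.598.
Rate = 3.155/(1 + 3.598) = 0.6861 kJ/s.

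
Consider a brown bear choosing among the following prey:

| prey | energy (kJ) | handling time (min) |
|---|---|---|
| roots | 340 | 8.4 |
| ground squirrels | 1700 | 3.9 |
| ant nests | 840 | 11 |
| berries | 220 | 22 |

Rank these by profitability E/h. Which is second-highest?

ant nests

Profitability E/h (kJ/min): roots = 340/8.4 = 40.5, ground squirrels = 1700/3.9 = 436, ant nests = 840/11 = 76.4, berries = 220/22 = 10.
Ranked: ground squirrels > ant nests > roots > berries.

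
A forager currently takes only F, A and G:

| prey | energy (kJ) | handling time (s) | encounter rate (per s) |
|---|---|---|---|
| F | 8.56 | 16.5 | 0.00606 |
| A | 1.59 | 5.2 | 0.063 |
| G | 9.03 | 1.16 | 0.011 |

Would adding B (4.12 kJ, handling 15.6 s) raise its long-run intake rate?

Current rate: (0.00606×8.56 + 0.063×1.59 + 0.011×9.03)/(1 + 0.00606×16.5 + 0.063×5.2 + 0.011×1.16) = 0.1745 kJ/s.
B: E/h = 4.12/15.6 = 0.2641 kJ/s.
0.2641 > 0.1745, so adding B raises the average — include it.

Yes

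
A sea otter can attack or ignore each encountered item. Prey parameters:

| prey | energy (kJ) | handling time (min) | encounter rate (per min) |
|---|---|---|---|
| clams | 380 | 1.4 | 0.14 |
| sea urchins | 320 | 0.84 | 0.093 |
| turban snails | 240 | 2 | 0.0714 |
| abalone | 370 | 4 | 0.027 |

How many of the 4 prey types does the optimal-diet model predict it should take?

4

Profitabilities (E/h, kJ/min): sea urchins 381, clams 271, turban snails 120, abalone 92.5. Add prey in this order while the next type's profitability exceeds the intake rate on those already taken.
Rate on top 1: 27.6. clams: 271 > 27.6 → include.
Rate on top 2: 65.11. turban snails: 120 > 65.11 → include.
Rate on top 3: 70.64. abalone: 92.5 > 70.64 → include.
Optimal diet: sea urchins, clams, turban snails, abalone — 4 of 4 types.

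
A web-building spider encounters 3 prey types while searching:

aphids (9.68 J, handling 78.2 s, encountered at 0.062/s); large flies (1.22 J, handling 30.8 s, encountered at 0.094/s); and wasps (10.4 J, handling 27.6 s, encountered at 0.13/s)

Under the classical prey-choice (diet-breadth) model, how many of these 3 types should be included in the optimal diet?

1

E/h in descending order: wasps 0.377, aphids 0.124, large flies 0.0396 J/s. The optimal diet is the largest prefix of this list for which every included type satisfies E_i/h_i > R on the types above it.
Rate on top 1: 0.2947. aphids: 0.124 < 0.2947 → exclude; stop.
Optimal diet: wasps — 1 of 3 types.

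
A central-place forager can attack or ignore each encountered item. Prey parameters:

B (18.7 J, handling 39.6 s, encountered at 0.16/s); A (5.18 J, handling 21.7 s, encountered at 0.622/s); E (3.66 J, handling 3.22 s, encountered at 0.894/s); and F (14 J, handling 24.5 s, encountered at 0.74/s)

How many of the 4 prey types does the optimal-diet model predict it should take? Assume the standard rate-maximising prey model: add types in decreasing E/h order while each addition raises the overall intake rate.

Profitabilities (E/h, J/s): E 1.14, F 0.571, B 0.472, A 0.239. Add prey in this order while the next type's profitability exceeds the intake rate on those already taken.
Rate on top 1: 0.8436. F: 0.571 < 0.8436 → exclude; stop.
Optimal diet: E — 1 of 4 types.

1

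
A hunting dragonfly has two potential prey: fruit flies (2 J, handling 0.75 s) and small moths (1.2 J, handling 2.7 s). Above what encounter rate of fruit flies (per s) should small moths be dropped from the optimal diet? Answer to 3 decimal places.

The zero-one rule: include small moths iff E₂/h₂ > λE₁/(1+λh₁). Equality gives the switch point.
λE₁h₂ = E₂ + λE₂h₁ ⇒ λ = E₂/(E₁h₂ − E₂h₁) = 1.2/(5.4 − 0.9) = 0.2667 per s.

0.267 per s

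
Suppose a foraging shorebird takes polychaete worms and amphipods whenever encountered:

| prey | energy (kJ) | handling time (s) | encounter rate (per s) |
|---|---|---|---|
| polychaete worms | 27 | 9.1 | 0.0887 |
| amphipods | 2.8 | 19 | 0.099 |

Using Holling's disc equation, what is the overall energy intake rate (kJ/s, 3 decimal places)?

0.725 kJ/s

R = (0.0887×27 + 0.099×2.8) / (1 + 0.0887×9.1 + 0.099×19) = 2.672/3.688 = 0.7245 kJ/s.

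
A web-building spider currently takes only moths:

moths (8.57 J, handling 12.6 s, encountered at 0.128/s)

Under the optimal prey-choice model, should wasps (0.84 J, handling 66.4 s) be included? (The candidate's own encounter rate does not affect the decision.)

Intake rate on the current diet: R = (0.128×8.57) / (1 + 0.128×12.6) = 1.097/2.613 = 0.4198 J/s.
wasps: E/h = 0.84/66.4 = 0.01265 J/s.
Since 0.01265 < R, time spent handling wasps is better spent searching.

No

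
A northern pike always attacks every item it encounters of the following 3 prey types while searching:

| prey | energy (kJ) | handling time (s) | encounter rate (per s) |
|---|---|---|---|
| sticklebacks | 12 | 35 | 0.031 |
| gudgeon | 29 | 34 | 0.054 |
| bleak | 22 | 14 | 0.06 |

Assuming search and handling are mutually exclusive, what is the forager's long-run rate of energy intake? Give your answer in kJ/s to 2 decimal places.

R = (0.031×12 + 0.054×29 + 0.06×22) / (1 + 0.031×35 + 0.054×34 + 0.06×14) = 3.258/4.761 = 0.6843 kJ/s.

0.68 kJ/s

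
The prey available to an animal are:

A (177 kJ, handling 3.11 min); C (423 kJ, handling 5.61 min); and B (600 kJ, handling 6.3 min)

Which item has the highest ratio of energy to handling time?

B

Profitability E/h (kJ/min): A = 177/3.11 = 56.9, C = 423/5.61 = 75.4, B = 600/6.3 = 95.2.
Ranked: B > C > A.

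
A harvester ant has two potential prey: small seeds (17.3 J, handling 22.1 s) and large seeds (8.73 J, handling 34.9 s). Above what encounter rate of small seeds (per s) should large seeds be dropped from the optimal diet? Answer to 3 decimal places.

0.021 per s

The zero-one rule: include large seeds iff E₂/h₂ > λE₁/(1+λh₁). Equality gives the switch point.
λE₁h₂ = E₂ + λE₂h₁ ⇒ λ = E₂/(E₁h₂ − E₂h₁) = 8.73/(603.8 − 192.9) = 0.02125 per s.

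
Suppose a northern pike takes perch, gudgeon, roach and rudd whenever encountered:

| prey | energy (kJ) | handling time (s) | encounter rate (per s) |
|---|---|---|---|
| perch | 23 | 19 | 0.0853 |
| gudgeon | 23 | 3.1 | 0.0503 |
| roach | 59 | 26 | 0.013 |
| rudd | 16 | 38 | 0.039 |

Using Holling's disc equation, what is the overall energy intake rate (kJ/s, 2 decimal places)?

0.98 kJ/s

R = (0.0853×23 + 0.0503×23 + 0.013×59 + 0.039×16) / (1 + 0.0853×19 + 0.0503×3.1 + 0.013×26 + 0.039×38) = 4.51/4.597 = 0.9811 kJ/s.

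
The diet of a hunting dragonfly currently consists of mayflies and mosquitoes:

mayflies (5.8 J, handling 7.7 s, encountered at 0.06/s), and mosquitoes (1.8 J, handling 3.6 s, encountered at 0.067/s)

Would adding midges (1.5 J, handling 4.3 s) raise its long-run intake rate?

Current rate: (0.06×5.8 + 0.067×1.8)/(1 + 0.06×7.7 + 0.067×3.6) = 0.2751 J/s.
midges: E/h = 1.5/4.3 = 0.3488 J/s.
Since 0.3488 > R, including midges increases the long-run rate.

Yes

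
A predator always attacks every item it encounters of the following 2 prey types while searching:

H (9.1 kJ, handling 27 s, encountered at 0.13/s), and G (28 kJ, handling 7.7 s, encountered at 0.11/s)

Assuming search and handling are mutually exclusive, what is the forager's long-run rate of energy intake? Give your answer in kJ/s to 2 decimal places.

Energy encountered per unit search time: 0.13×9.1 + 0.11×28 = 4.263 kJ/s.
Handling time per unit search time: 0.13×27 + 0.11×7.7 = 4.357.
Rate = 4.263/(1 + 4.357) = 0.7958 kJ/s.

0.80 kJ/s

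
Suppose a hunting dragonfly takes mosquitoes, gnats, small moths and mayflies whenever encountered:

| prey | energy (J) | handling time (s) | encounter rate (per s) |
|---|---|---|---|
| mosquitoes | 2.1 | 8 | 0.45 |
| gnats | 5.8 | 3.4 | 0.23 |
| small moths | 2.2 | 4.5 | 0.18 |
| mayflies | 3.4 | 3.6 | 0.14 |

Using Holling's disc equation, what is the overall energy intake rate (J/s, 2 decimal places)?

R = (0.45×2.1 + 0.23×5.8 + 0.18×2.2 + 0.14×3.4) / (1 + 0.45×8 + 0.23×3.4 + 0.18×4.5 + 0.14×3.6) = 3.151/6.696 = 0.4706 J/s.

0.47 J/s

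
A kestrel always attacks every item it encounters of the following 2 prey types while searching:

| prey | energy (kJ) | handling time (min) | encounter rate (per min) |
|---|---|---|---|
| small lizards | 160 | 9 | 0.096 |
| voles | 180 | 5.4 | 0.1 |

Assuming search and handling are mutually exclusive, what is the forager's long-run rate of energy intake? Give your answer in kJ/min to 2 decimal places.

R = (0.096×160 + 0.1×180) / (1 + 0.096×9 + 0.1×5.4) = 33.36/2.404 = 13.88 kJ/min.

13.88 kJ/min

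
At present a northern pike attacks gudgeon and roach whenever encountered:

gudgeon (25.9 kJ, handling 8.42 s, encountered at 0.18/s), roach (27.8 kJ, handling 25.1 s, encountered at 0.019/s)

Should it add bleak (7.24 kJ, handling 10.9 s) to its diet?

On gudgeon and roach alone, R = ΣλE/(1+Σλh) = 5.19/2.992 = 1.734 kJ/s.
Profitability of bleak: 7.24/10.9 = 0.6642 kJ/s.
0.6642 < 1.734, so adding bleak would lower the average — exclude it.

No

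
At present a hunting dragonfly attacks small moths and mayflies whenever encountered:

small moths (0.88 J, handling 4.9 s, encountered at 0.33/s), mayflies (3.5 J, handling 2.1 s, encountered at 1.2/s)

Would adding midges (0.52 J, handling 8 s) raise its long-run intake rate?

No

Current rate: (0.33×0.88 + 1.2×3.5)/(1 + 0.33×4.9 + 1.2×2.1) = 0.8741 J/s.
Profitability of midges: 0.52/8 = 0.065 J/s.
Since 0.065 < R, time spent handling midges is better spent searching.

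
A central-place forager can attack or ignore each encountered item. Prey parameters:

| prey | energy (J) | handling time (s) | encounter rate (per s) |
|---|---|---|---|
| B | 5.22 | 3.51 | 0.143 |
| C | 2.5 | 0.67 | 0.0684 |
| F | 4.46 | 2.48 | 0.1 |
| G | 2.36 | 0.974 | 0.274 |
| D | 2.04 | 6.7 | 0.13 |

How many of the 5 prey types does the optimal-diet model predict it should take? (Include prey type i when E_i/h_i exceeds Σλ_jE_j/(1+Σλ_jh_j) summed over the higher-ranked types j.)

Profitabilities (E/h, J/s): C 3.73, G 2.42, F 1.8, B 1.49, D 0.304. Add prey in this order while the next type's profitability exceeds the intake rate on those already taken.
Rate on top 1: 0.1635. G: 2.42 > 0.1635 → include.
Rate on top 2: 0.6229. F: 1.8 > 0.6229 → include.
Rate on top 3: 0.8097. B: 1.49 > 0.8097 → include.
Rate on top 4: 0.9745. D: 0.304 < 0.9745 → exclude; stop.
Optimal diet: C, G, F, B — 4 of 5 types.

4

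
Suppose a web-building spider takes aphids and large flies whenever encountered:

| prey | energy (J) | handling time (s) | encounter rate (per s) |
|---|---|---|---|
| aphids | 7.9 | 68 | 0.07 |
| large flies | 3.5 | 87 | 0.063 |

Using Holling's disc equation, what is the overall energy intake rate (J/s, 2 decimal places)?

Energy encountered per unit search time: 0.07×7.9 + 0.063×3.5 = 0.7735 J/s.
Handling time per unit search time: 0.07×68 + 0.063×87 = 10.24.
Rate = 0.7735/(1 + 10.24) = 0.06881 J/s.

0.07 J/s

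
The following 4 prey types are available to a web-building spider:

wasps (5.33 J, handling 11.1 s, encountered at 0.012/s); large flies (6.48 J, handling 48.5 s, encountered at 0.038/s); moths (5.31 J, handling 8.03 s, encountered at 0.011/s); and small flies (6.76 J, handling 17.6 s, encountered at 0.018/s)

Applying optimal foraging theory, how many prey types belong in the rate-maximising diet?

Rank by E/h (J/s): moths 0.661, wasps 0.48, small flies 0.384, large flies 0.134. Include each in turn until the next type's E/h falls below the running intake rate.
Rate on top 1: 0.05367. wasps: 0.48 > 0.05367 → include.
Rate on top 2: 0.1002. small flies: 0.384 > 0.1002 → include.
Rate on top 3: 0.1586. large flies: 0.134 < 0.1586 → exclude; stop.
Optimal diet: moths, wasps, small flies — 3 of 4 types.

3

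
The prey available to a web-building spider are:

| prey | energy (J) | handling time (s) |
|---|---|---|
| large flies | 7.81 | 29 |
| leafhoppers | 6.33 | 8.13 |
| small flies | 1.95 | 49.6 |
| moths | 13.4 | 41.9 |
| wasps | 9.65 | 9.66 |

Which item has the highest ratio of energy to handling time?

Profitability E/h (J/s): large flies = 7.81/29 = 0.269, leafhoppers = 6.33/8.13 = 0.779, small flies = 1.95/49.6 = 0.0393, moths = 13.4/41.9 = 0.32, wasps = 9.65/9.66 = 0.999.
Ranked: wasps > leafhoppers > moths > large flies > small flies.

wasps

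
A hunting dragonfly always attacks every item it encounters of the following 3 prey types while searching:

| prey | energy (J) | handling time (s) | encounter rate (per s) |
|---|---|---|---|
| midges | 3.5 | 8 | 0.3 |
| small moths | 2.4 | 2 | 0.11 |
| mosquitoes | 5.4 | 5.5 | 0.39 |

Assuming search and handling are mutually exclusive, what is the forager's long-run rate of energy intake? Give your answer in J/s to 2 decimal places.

0.59 J/s

Energy encountered per unit search time: 0.3×3.5 + 0.11×2.4 + 0.39×5.4 = 3.42 J/s.
Handling time per unit search time: 0.3×8 + 0.11×2 + 0.39×5.5 = 4.765.
Rate = 3.42/(1 + 4.765) = 0.5932 J/s.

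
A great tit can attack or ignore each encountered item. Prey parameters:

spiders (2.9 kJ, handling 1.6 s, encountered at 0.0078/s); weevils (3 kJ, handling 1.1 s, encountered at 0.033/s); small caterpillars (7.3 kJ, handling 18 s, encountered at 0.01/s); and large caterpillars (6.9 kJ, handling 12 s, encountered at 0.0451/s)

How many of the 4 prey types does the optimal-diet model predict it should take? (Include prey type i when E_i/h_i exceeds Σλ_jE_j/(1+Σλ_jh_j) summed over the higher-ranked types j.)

Rank by E/h (kJ/s): weevils 2.73, spiders 1.81, large caterpillars 0.575, small caterpillars 0.406. Include each in turn until the next type's E/h falls below the running intake rate.
Rate on top 1: 0.09553. spiders: 1.81 > 0.09553 → include.
Rate on top 2: 0.116. large caterpillars: 0.575 > 0.116 → include.
Rate on top 3: 0.2722. small caterpillars: 0.406 > 0.2722 → include.
Optimal diet: weevils, spiders, large caterpillars, small caterpillars — 4 of 4 types.

4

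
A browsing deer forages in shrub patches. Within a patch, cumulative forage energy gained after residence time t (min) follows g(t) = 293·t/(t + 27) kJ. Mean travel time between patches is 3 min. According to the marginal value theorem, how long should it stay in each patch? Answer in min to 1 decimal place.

Optimal t* satisfies g'(t*) = g(t*)/(T + t*).
g'(t) = 293·27/(t + 27)². Setting 293·27/(t+27)² = 293t/[(t+27)(3+t)] gives 27(3+t) = t(t+27), so t² = 27×3 = 81.
t* = √81 = 9 min.

9.0 min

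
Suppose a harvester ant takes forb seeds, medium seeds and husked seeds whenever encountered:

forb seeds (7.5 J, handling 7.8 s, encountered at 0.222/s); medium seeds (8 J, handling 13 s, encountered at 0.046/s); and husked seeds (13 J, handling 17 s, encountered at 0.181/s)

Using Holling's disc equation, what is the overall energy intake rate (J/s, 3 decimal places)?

Energy encountered per unit search time: 0.222×7.5 + 0.046×8 + 0.181×13 = 4.386 J/s.
Handling time per unit search time: 0.222×7.8 + 0.046×13 + 0.181×17 = 5.407.
Rate = 4.386/(1 + 5.407) = 0.6846 J/s.

0.685 J/s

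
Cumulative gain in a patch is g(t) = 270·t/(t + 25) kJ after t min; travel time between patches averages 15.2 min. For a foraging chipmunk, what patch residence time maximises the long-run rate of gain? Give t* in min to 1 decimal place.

By the marginal value theorem, leave when the instantaneous gain rate g'(t) equals the habitat-wide average g(t)/(T + t).
g'(t) = 270·25/(t + 25)². Setting 270·25/(t+25)² = 270t/[(t+25)(15.2+t)] gives 25(15.2+t) = t(t+25), so t² = 25×15.2 = 380.
t* = √380 = 19.49 min.

19.5 min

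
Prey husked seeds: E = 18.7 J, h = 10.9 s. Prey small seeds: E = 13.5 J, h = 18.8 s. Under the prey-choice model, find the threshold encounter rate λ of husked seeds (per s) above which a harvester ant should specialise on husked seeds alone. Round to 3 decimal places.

Drop small seeds once their profitability E₂/h₂ falls below the rate achievable on husked seeds alone: E₂/h₂ = λE₁/(1 + λh₁).
Solve for λ: λE₁h₂ = E₂(1 + λh₁) → λ(E₁h₂ − E₂h₁) = E₂ → λ = E₂/(E₁h₂ − E₂h₁).
λ = 13.5/(18.7×18.8 − 13.5×10.9) = 13.5/204.4 = 0.06604 per s.

0.066 per s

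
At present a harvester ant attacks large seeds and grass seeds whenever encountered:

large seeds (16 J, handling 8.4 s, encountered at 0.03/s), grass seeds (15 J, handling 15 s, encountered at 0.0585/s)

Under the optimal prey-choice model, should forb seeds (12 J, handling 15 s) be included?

Yes

Intake rate on the current diet: R = (0.03×16 + 0.0585×15) / (1 + 0.03×8.4 + 0.0585×15) = 1.357/2.13 = 0.6375 J/s.
forb seeds: E/h = 12/15 = 0.8 J/s.
0.8 > 0.6375, so adding forb seeds raises the average — include it.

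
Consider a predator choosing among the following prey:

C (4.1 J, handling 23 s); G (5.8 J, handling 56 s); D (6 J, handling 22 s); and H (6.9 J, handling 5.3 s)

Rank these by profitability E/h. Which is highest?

H

In descending order of E/h:
H: 6.9/5.3 = 1.3 J/s
D: 6/22 = 0.273 J/s
C: 4.1/23 = 0.178 J/s
G: 5.8/56 = 0.104 J/s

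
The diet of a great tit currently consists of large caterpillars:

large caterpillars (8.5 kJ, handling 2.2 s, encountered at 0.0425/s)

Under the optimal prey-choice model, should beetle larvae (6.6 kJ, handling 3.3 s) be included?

Yes

Current rate: (0.0425×8.5)/(1 + 0.0425×2.2) = 0.3304 kJ/s.
beetle larvae: E/h = 6.6/3.3 = 2 kJ/s.
Since 2 > R, including beetle larvae increases the long-run rate.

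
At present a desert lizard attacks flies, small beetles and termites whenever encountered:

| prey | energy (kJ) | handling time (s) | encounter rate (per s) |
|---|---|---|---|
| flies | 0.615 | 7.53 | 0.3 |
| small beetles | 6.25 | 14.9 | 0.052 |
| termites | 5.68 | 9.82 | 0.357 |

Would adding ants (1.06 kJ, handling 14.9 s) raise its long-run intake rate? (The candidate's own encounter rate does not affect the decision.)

Current rate: (0.3×0.615 + 0.052×6.25 + 0.357×5.68)/(1 + 0.3×7.53 + 0.052×14.9 + 0.357×9.82) = 0.3365 kJ/s.
Profitability of ants: 1.06/14.9 = 0.07114 kJ/s.
0.07114 < 0.3365, so adding ants would lower the average — exclude it.

No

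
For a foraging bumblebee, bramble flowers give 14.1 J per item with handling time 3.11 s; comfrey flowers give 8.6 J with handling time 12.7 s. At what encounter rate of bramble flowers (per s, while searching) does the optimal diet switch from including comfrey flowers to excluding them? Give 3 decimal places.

0.056 per s

At the threshold, the rate on bramble flowers alone equals the profitability of comfrey flowers: λ·14.1/(1 + λ·3.11) = 8.6/12.7 = 0.6772.
Rearranging, λ(14.1 − 0.6772×3.11) = 0.6772, so λ = 0.6772/11.99 = 0.05646 per s.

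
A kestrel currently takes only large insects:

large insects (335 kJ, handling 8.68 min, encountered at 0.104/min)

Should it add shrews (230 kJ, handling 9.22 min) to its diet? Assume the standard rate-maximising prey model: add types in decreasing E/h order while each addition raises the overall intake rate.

On large insects alone, R = ΣλE/(1+Σλh) = 34.84/1.903 = 18.31 kJ/min.
shrews: E/h = 230/9.22 = 24.95 kJ/min.
24.95 > 18.31, so adding shrews raises the average — include it.

Yes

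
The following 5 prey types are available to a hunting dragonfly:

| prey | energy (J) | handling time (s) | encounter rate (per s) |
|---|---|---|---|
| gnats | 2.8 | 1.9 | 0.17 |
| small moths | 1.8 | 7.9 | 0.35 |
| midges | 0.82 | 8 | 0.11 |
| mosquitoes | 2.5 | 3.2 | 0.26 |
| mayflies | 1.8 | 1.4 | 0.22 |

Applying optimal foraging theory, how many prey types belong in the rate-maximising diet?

Rank by E/h (J/s): gnats 1.47, mayflies 1.29, mosquitoes 0.781, small moths 0.228, midges 0.102. Include each in turn until the next type's E/h falls below the running intake rate.
Rate on top 1: 0.3598. mayflies: 1.29 > 0.3598 → include.
Rate on top 2: 0.5346. mosquitoes: 0.781 > 0.5346 → include.
Rate on top 3: 0.6179. small moths: 0.228 < 0.6179 → exclude; stop.
Optimal diet: gnats, mayflies, mosquitoes — 3 of 5 types.

3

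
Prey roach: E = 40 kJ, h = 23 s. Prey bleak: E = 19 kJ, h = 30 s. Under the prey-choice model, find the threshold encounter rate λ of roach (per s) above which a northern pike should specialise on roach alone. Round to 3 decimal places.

The zero-one rule: include bleak iff E₂/h₂ > λE₁/(1+λh₁). Equality gives the switch point.
λE₁h₂ = E₂ + λE₂h₁ ⇒ λ = E₂/(E₁h₂ − E₂h₁) = 19/(1200 − 437) = 0.0249 per s.

0.025 per s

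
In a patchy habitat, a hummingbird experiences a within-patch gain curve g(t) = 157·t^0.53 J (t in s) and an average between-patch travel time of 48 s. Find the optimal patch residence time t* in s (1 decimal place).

Optimal t* satisfies g'(t*) = g(t*)/(T + t*).
g'(t) = 0.53·157·t^-0.47. Setting 0.53·157·t^-0.47 = 157·t^0.53/(48+t) gives 0.53(48+t) = t, so 0.47·t = 0.53×48.
t* = 0.53×48/0.47 = 54.13 s.

54.1 s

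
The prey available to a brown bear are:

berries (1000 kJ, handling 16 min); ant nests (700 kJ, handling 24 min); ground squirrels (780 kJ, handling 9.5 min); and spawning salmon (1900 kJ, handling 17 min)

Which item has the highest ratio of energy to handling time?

Profitability E/h (kJ/min): berries = 1000/16 = 62.5, ant nests = 700/24 = 29.2, ground squirrels = 780/9.5 = 82.1, spawning salmon = 1900/17 = 112.
Ranked: spawning salmon > ground squirrels > berries > ant nests.

spawning salmon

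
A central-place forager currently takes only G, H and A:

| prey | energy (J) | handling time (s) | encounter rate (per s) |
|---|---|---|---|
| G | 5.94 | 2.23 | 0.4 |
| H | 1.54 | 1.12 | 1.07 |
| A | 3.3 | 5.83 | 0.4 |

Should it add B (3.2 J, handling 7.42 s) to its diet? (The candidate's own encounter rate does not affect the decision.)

No

On G, H and A alone, R = ΣλE/(1+Σλh) = 5.344/5.422 = 0.9855 J/s.
B: E/h = 3.2/7.42 = 0.4313 J/s.
0.4313 < 0.9855, so adding B would lower the average — exclude it.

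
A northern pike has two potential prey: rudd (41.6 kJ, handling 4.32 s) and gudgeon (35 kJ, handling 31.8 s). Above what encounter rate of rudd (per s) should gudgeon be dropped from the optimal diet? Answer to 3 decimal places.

0.030 per s

The zero-one rule: include gudgeon iff E₂/h₂ > λE₁/(1+λh₁). Equality gives the switch point.
λE₁h₂ = E₂ + λE₂h₁ ⇒ λ = E₂/(E₁h₂ − E₂h₁) = 35/(1323 − 151.2) = 0.02987 per s.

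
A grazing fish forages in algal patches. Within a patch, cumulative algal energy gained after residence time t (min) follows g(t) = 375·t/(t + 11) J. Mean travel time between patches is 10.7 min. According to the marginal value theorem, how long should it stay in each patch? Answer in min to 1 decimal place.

10.8 min

Maximise g(t)/(T+t): set derivative to zero → g'(t)(T+t) = g(t).
g'(t) = 375·11/(t + 11)². Setting 375·11/(t+11)² = 375t/[(t+11)(10.7+t)] gives 11(10.7+t) = t(t+11), so t² = 11×10.7 = 117.7.
t* = √117.7 = 10.85 min.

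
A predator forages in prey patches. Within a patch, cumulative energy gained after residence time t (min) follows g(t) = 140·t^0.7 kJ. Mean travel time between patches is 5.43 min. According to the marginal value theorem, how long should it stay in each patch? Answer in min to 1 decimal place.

Optimal t* satisfies g'(t*) = g(t*)/(T + t*).
g'(t) = 0.7·140·t^-0.3. Setting 0.7·140·t^-0.3 = 140·t^0.7/(5.43+t) gives 0.7(5.43+t) = t, so 0.30·t = 0.7×5.43.
t* = 0.7×5.43/0.30 = 12.67 min.

12.7 min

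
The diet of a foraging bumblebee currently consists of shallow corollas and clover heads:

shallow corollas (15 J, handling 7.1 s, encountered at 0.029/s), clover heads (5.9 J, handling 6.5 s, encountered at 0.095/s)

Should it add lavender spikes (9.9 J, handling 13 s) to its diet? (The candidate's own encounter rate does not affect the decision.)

On shallow corollas and clover heads alone, R = ΣλE/(1+Σλh) = 0.9955/1.823 = 0.546 J/s.
lavender spikes: E/h = 9.9/13 = 0.7615 J/s.
Since 0.7615 > R, including lavender spikes increases the long-run rate.

Yes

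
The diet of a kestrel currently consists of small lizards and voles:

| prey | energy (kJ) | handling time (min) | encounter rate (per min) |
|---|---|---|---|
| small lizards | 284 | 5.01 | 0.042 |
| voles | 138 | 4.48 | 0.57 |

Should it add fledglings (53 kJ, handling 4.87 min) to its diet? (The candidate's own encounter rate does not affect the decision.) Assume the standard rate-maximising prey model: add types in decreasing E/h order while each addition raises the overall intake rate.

Current rate: (0.042×284 + 0.57×138)/(1 + 0.042×5.01 + 0.57×4.48) = 24.07 kJ/min.
Profitability of fledglings: 53/4.87 = 10.88 kJ/min.
10.88 < 24.07, so adding fledglings would lower the average — exclude it.

No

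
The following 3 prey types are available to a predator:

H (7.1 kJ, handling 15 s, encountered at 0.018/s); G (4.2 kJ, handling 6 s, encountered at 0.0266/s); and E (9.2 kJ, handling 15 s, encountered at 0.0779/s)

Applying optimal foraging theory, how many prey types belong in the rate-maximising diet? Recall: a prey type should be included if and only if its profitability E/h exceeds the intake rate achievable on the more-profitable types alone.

E/h in descending order: G 0.7, E 0.613, H 0.473 kJ/s. The optimal diet is the largest prefix of this list for which every included type satisfies E_i/h_i > R on the types above it.
Rate on top 1: 0.09634. E: 0.613 > 0.09634 → include.
Rate on top 2: 0.3558. H: 0.473 > 0.3558 → include.
Optimal diet: G, E, H — 3 of 3 types.

3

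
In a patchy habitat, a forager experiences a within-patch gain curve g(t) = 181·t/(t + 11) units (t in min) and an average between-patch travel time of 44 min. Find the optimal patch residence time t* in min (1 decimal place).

22.0 min

By the marginal value theorem, leave when the instantaneous gain rate g'(t) equals the habitat-wide average g(t)/(T + t).
g'(t) = 181·11/(t + 11)². Setting 181·11/(t+11)² = 181t/[(t+11)(44+t)] gives 11(44+t) = t(t+11), so t² = 11×44 = 484.
t* = √484 = 22 min.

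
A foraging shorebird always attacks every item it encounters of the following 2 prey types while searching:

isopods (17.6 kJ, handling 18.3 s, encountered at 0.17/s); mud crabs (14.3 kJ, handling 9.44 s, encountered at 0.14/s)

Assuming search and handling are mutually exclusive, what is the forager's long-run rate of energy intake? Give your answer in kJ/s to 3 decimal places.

Energy encountered per unit search time: 0.17×17.6 + 0.14×14.3 = 4.994 kJ/s.
Handling time per unit search time: 0.17×18.3 + 0.14×9.44 = 4.433.
Rate = 4.994/(1 + 4.433) = 0.9193 kJ/s.

0.919 kJ/s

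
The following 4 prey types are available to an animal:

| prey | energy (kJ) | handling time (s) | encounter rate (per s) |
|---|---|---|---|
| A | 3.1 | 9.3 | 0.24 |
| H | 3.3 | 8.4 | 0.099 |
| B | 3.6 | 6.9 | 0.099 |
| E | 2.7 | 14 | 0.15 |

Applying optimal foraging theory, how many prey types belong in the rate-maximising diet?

Profitabilities (E/h, kJ/s): B 0.522, H 0.393, A 0.333, E 0.193. Add prey in this order while the next type's profitability exceeds the intake rate on those already taken.
Rate on top 1: 0.2118. H: 0.393 > 0.2118 → include.
Rate on top 2: 0.2716. A: 0.333 > 0.2716 → include.
Rate on top 3: 0.3007. E: 0.193 < 0.3007 → exclude; stop.
Optimal diet: B, H, A — 3 of 4 types.

3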